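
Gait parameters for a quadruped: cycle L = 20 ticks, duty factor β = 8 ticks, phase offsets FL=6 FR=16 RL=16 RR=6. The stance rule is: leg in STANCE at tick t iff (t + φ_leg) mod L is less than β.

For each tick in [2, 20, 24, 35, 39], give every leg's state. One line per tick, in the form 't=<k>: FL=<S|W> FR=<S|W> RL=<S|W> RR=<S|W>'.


t=2: phase=(8,18,18,8) vs β=8 → FL=W FR=W RL=W RR=W
t=20: phase=(6,16,16,6) vs β=8 → FL=S FR=W RL=W RR=S
t=24: phase=(10,0,0,10) vs β=8 → FL=W FR=S RL=S RR=W
t=35: phase=(1,11,11,1) vs β=8 → FL=S FR=W RL=W RR=S
t=39: phase=(5,15,15,5) vs β=8 → FL=S FR=W RL=W RR=S

t=2: FL=W FR=W RL=W RR=W
t=20: FL=S FR=W RL=W RR=S
t=24: FL=W FR=S RL=S RR=W
t=35: FL=S FR=W RL=W RR=S
t=39: FL=S FR=W RL=W RR=S


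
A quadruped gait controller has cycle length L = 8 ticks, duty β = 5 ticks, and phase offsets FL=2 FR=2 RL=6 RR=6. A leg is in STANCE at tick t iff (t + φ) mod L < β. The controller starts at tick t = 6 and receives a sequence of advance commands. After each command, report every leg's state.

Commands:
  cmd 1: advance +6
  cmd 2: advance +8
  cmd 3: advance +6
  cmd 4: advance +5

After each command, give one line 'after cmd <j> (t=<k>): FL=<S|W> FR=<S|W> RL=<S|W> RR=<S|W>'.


after cmd 1 (t=12): FL=W FR=W RL=S RR=S
after cmd 2 (t=20): FL=W FR=W RL=S RR=S
after cmd 3 (t=26): FL=S FR=S RL=S RR=S
after cmd 4 (t=31): FL=S FR=S RL=W RR=W

start t=6: FL=S FR=S RL=S RR=S
cmd 1: advance +6 → t=12, phase=(6,6,2,2) → FL=W FR=W RL=S RR=S
cmd 2: advance +8 → t=20, phase=(6,6,2,2) → FL=W FR=W RL=S RR=S
cmd 3: advance +6 → t=26, phase=(4,4,0,0) → FL=S FR=S RL=S RR=S
cmd 4: advance +5 → t=31, phase=(1,1,5,5) → FL=S FR=S RL=W RR=W


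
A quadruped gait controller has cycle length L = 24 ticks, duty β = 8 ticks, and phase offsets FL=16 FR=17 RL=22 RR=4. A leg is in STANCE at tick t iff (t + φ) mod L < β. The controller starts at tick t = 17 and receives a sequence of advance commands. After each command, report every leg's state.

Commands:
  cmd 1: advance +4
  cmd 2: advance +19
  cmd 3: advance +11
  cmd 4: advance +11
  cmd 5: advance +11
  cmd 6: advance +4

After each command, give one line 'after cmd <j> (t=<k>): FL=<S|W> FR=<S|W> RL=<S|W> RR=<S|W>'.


after cmd 1 (t=21): FL=W FR=W RL=W RR=S
after cmd 2 (t=40): FL=W FR=W RL=W RR=W
after cmd 3 (t=51): FL=W FR=W RL=S RR=S
after cmd 4 (t=62): FL=S FR=S RL=W RR=W
after cmd 5 (t=73): FL=W FR=W RL=W RR=S
after cmd 6 (t=77): FL=W FR=W RL=S RR=W

start t=17: FL=W FR=W RL=W RR=W
cmd 1: advance +4 → t=21, phase=(13,14,19,1) → FL=W FR=W RL=W RR=S
cmd 2: advance +19 → t=40, phase=(8,9,14,20) → FL=W FR=W RL=W RR=W
cmd 3: advance +11 → t=51, phase=(19,20,1,7) → FL=W FR=W RL=S RR=S
cmd 4: advance +11 → t=62, phase=(6,7,12,18) → FL=S FR=S RL=W RR=W
cmd 5: advance +11 → t=73, phase=(17,18,23,5) → FL=W FR=W RL=W RR=S
cmd 6: advance +4 → t=77, phase=(21,22,3,9) → FL=W FR=W RL=S RR=W


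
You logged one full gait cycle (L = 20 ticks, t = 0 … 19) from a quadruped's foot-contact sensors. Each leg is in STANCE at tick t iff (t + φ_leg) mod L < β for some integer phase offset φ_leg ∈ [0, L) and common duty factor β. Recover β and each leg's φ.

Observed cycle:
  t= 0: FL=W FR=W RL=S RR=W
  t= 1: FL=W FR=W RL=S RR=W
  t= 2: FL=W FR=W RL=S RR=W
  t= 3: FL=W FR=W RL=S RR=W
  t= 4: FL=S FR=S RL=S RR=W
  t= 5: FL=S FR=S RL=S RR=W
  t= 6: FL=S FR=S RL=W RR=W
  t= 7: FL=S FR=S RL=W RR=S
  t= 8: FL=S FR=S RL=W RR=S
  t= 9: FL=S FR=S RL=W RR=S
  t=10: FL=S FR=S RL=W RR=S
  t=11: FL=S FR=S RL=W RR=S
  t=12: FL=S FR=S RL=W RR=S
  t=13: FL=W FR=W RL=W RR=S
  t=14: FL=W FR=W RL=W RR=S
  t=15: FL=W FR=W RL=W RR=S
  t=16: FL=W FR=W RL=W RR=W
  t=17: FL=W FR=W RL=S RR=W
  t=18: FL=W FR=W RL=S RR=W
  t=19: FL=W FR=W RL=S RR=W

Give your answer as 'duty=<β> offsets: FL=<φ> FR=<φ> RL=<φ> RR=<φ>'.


duty=9 offsets: FL=16 FR=16 RL=3 RR=13

duty β = stance ticks per leg = 9
FL: stance ticks = 9; W→S at t=4 → φ=16
FR: stance ticks = 9; W→S at t=4 → φ=16
RL: stance ticks = 9; W→S at t=17 → φ=3
RR: stance ticks = 9; W→S at t=7 → φ=13


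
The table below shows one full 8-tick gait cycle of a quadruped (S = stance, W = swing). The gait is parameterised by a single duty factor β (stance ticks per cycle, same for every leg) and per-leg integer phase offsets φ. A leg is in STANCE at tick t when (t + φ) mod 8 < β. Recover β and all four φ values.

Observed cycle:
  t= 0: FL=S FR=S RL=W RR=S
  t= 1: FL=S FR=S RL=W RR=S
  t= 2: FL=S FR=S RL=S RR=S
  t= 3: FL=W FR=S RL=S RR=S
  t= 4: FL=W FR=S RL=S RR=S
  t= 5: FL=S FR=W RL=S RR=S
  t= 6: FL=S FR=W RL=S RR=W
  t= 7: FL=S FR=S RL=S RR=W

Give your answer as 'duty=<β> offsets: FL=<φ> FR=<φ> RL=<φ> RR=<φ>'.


duty β = stance ticks per leg = 6
FL: stance ticks = 6; W→S at t=5 → φ=3
FR: stance ticks = 6; W→S at t=7 → φ=1
RL: stance ticks = 6; W→S at t=2 → φ=6
RR: stance ticks = 6; W→S at t=0 → φ=0

duty=6 offsets: FL=3 FR=1 RL=6 RR=0


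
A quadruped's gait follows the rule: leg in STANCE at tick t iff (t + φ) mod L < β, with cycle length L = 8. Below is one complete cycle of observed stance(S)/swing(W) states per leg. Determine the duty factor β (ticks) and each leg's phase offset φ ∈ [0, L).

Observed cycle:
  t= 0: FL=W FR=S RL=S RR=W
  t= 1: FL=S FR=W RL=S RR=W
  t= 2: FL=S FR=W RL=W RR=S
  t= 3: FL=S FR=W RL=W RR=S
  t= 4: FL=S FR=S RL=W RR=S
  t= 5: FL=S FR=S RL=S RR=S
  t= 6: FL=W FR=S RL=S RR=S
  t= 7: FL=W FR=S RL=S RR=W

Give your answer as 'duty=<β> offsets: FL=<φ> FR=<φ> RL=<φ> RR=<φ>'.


duty β = stance ticks per leg = 5
FL: stance ticks = 5; W→S at t=1 → φ=7
FR: stance ticks = 5; W→S at t=4 → φ=4
RL: stance ticks = 5; W→S at t=5 → φ=3
RR: stance ticks = 5; W→S at t=2 → φ=6

duty=5 offsets: FL=7 FR=4 RL=3 RR=6


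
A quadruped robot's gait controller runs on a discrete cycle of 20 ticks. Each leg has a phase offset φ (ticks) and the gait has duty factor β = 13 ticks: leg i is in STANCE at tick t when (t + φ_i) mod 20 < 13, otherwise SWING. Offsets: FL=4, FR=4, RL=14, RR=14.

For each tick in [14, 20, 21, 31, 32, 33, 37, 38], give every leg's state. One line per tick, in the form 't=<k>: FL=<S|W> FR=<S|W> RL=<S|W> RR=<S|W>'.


t=14: FL=W FR=W RL=S RR=S
t=20: FL=S FR=S RL=W RR=W
t=21: FL=S FR=S RL=W RR=W
t=31: FL=W FR=W RL=S RR=S
t=32: FL=W FR=W RL=S RR=S
t=33: FL=W FR=W RL=S RR=S
t=37: FL=S FR=S RL=S RR=S
t=38: FL=S FR=S RL=S RR=S

t=14: phase=(18,18,8,8) vs β=13 → FL=W FR=W RL=S RR=S
t=20: phase=(4,4,14,14) vs β=13 → FL=S FR=S RL=W RR=W
t=21: phase=(5,5,15,15) vs β=13 → FL=S FR=S RL=W RR=W
t=31: phase=(15,15,5,5) vs β=13 → FL=W FR=W RL=S RR=S
t=32: phase=(16,16,6,6) vs β=13 → FL=W FR=W RL=S RR=S
t=33: phase=(17,17,7,7) vs β=13 → FL=W FR=W RL=S RR=S
t=37: phase=(1,1,11,11) vs β=13 → FL=S FR=S RL=S RR=S
t=38: phase=(2,2,12,12) vs β=13 → FL=S FR=S RL=S RR=S


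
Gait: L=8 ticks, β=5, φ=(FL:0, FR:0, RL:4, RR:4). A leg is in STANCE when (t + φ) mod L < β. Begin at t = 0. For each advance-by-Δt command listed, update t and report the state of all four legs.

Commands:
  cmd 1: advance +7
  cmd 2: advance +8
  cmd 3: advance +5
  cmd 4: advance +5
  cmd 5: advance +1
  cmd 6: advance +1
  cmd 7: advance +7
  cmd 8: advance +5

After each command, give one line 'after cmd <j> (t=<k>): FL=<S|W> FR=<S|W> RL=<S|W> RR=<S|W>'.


start t=0: FL=S FR=S RL=S RR=S
cmd 1: advance +7 → t=7, phase=(7,7,3,3) → FL=W FR=W RL=S RR=S
cmd 2: advance +8 → t=15, phase=(7,7,3,3) → FL=W FR=W RL=S RR=S
cmd 3: advance +5 → t=20, phase=(4,4,0,0) → FL=S FR=S RL=S RR=S
cmd 4: advance +5 → t=25, phase=(1,1,5,5) → FL=S FR=S RL=W RR=W
cmd 5: advance +1 → t=26, phase=(2,2,6,6) → FL=S FR=S RL=W RR=W
cmd 6: advance +1 → t=27, phase=(3,3,7,7) → FL=S FR=S RL=W RR=W
cmd 7: advance +7 → t=34, phase=(2,2,6,6) → FL=S FR=S RL=W RR=W
cmd 8: advance +5 → t=39, phase=(7,7,3,3) → FL=W FR=W RL=S RR=S

after cmd 1 (t=7): FL=W FR=W RL=S RR=S
after cmd 2 (t=15): FL=W FR=W RL=S RR=S
after cmd 3 (t=20): FL=S FR=S RL=S RR=S
after cmd 4 (t=25): FL=S FR=S RL=W RR=W
after cmd 5 (t=26): FL=S FR=S RL=W RR=W
after cmd 6 (t=27): FL=S FR=S RL=W RR=W
after cmd 7 (t=34): FL=S FR=S RL=W RR=W
after cmd 8 (t=39): FL=W FR=W RL=S RR=S


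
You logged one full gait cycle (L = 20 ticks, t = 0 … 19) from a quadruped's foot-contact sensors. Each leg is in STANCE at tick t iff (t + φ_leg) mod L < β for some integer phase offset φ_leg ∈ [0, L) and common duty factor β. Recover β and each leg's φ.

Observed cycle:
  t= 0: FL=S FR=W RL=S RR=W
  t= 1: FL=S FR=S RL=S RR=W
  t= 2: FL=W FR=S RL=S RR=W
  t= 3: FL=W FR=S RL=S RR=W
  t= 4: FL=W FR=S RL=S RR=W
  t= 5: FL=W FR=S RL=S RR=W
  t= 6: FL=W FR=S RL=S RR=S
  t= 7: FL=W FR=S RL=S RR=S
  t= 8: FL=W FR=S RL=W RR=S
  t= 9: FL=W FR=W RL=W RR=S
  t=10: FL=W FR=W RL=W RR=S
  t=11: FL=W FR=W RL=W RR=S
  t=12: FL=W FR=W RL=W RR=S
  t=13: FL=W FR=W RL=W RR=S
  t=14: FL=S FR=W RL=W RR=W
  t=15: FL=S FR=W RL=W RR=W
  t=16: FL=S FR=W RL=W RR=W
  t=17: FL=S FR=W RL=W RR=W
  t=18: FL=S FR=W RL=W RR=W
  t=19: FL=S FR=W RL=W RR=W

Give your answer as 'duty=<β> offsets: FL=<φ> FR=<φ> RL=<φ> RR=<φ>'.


duty β = stance ticks per leg = 8
FL: stance ticks = 8; W→S at t=14 → φ=6
FR: stance ticks = 8; W→S at t=1 → φ=19
RL: stance ticks = 8; W→S at t=0 → φ=0
RR: stance ticks = 8; W→S at t=6 → φ=14

duty=8 offsets: FL=6 FR=19 RL=0 RR=14


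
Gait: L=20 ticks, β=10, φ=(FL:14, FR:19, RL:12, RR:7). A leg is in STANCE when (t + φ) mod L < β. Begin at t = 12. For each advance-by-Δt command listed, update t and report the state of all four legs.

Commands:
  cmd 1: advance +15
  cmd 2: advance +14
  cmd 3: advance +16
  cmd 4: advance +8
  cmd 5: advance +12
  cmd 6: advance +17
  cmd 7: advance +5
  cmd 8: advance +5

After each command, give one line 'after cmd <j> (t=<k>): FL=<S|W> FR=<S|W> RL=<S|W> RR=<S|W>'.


start t=12: FL=S FR=W RL=S RR=W
cmd 1: advance +15 → t=27, phase=(1,6,19,14) → FL=S FR=S RL=W RR=W
cmd 2: advance +14 → t=41, phase=(15,0,13,8) → FL=W FR=S RL=W RR=S
cmd 3: advance +16 → t=57, phase=(11,16,9,4) → FL=W FR=W RL=S RR=S
cmd 4: advance +8 → t=65, phase=(19,4,17,12) → FL=W FR=S RL=W RR=W
cmd 5: advance +12 → t=77, phase=(11,16,9,4) → FL=W FR=W RL=S RR=S
cmd 6: advance +17 → t=94, phase=(8,13,6,1) → FL=S FR=W RL=S RR=S
cmd 7: advance +5 → t=99, phase=(13,18,11,6) → FL=W FR=W RL=W RR=S
cmd 8: advance +5 → t=104, phase=(18,3,16,11) → FL=W FR=S RL=W RR=W

after cmd 1 (t=27): FL=S FR=S RL=W RR=W
after cmd 2 (t=41): FL=W FR=S RL=W RR=S
after cmd 3 (t=57): FL=W FR=W RL=S RR=S
after cmd 4 (t=65): FL=W FR=S RL=W RR=W
after cmd 5 (t=77): FL=W FR=W RL=S RR=S
after cmd 6 (t=94): FL=S FR=W RL=S RR=S
after cmd 7 (t=99): FL=W FR=W RL=W RR=S
after cmd 8 (t=104): FL=W FR=S RL=W RR=W


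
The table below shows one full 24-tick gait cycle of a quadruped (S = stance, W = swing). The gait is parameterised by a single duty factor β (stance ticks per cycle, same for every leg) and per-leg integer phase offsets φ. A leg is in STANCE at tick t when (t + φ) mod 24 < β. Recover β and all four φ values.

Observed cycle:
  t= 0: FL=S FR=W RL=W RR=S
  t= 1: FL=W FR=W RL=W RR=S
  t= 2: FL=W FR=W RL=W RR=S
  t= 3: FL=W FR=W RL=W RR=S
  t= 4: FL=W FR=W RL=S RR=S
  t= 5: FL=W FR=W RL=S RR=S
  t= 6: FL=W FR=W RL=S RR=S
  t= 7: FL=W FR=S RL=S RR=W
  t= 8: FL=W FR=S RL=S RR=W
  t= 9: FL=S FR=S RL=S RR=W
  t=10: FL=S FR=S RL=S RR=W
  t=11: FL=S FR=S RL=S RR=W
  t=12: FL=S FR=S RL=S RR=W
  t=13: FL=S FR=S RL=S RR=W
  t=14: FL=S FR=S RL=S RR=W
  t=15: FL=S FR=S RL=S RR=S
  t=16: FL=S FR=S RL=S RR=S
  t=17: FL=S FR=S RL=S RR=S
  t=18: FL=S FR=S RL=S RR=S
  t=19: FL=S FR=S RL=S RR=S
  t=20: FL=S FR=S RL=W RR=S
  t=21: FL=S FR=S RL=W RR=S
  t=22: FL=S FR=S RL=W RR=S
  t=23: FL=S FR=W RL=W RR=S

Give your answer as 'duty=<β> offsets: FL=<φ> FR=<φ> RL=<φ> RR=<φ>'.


duty β = stance ticks per leg = 16
FL: stance ticks = 16; W→S at t=9 → φ=15
FR: stance ticks = 16; W→S at t=7 → φ=17
RL: stance ticks = 16; W→S at t=4 → φ=20
RR: stance ticks = 16; W→S at t=15 → φ=9

duty=16 offsets: FL=15 FR=17 RL=20 RR=9


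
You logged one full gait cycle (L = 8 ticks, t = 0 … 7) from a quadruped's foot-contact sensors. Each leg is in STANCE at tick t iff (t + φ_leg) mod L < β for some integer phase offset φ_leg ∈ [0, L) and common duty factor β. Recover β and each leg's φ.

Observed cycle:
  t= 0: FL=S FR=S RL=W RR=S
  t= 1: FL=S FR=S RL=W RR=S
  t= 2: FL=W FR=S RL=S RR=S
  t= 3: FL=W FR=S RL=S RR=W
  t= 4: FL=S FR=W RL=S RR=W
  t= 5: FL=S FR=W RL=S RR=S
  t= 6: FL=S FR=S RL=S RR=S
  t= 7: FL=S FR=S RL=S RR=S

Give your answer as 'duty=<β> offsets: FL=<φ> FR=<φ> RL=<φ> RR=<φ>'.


duty β = stance ticks per leg = 6
FL: stance ticks = 6; W→S at t=4 → φ=4
FR: stance ticks = 6; W→S at t=6 → φ=2
RL: stance ticks = 6; W→S at t=2 → φ=6
RR: stance ticks = 6; W→S at t=5 → φ=3

duty=6 offsets: FL=4 FR=2 RL=6 RR=3


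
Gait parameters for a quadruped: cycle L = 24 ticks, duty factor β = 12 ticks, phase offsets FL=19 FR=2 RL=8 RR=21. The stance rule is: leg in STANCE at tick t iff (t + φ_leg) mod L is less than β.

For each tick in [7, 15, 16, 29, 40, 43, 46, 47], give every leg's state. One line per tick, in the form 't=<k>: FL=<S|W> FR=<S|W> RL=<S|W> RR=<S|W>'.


t=7: phase=(2,9,15,4) vs β=12 → FL=S FR=S RL=W RR=S
t=15: phase=(10,17,23,12) vs β=12 → FL=S FR=W RL=W RR=W
t=16: phase=(11,18,0,13) vs β=12 → FL=S FR=W RL=S RR=W
t=29: phase=(0,7,13,2) vs β=12 → FL=S FR=S RL=W RR=S
t=40: phase=(11,18,0,13) vs β=12 → FL=S FR=W RL=S RR=W
t=43: phase=(14,21,3,16) vs β=12 → FL=W FR=W RL=S RR=W
t=46: phase=(17,0,6,19) vs β=12 → FL=W FR=S RL=S RR=W
t=47: phase=(18,1,7,20) vs β=12 → FL=W FR=S RL=S RR=W

t=7: FL=S FR=S RL=W RR=S
t=15: FL=S FR=W RL=W RR=W
t=16: FL=S FR=W RL=S RR=W
t=29: FL=S FR=S RL=W RR=S
t=40: FL=S FR=W RL=S RR=W
t=43: FL=W FR=W RL=S RR=W
t=46: FL=W FR=S RL=S RR=W
t=47: FL=W FR=S RL=S RR=W


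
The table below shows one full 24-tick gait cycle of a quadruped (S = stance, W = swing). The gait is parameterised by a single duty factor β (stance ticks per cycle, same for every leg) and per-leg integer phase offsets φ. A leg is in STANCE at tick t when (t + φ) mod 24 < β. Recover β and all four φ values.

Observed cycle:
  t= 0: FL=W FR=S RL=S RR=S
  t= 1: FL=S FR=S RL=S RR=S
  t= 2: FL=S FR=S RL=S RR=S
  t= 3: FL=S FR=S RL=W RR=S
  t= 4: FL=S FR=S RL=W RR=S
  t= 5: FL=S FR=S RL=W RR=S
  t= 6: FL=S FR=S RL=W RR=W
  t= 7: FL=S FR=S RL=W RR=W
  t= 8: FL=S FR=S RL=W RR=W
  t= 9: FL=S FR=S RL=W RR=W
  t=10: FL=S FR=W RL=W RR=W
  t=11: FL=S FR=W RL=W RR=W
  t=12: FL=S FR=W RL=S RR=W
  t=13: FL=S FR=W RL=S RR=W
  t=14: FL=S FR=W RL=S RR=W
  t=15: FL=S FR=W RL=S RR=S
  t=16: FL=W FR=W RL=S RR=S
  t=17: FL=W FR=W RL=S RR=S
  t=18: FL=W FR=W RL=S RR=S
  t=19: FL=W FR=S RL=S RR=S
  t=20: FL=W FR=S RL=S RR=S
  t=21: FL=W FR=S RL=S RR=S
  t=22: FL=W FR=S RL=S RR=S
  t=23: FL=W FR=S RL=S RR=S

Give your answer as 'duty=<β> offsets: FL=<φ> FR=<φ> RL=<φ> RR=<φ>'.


duty=15 offsets: FL=23 FR=5 RL=12 RR=9

duty β = stance ticks per leg = 15
FL: stance ticks = 15; W→S at t=1 → φ=23
FR: stance ticks = 15; W→S at t=19 → φ=5
RL: stance ticks = 15; W→S at t=12 → φ=12
RR: stance ticks = 15; W→S at t=15 → φ=9


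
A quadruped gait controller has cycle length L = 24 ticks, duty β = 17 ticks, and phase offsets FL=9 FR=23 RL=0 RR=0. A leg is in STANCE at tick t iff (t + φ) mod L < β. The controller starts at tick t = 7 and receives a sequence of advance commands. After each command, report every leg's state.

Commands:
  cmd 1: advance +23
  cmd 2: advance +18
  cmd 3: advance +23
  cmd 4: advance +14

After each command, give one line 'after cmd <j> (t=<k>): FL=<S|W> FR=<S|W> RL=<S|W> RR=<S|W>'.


start t=7: FL=S FR=S RL=S RR=S
cmd 1: advance +23 → t=30, phase=(15,5,6,6) → FL=S FR=S RL=S RR=S
cmd 2: advance +18 → t=48, phase=(9,23,0,0) → FL=S FR=W RL=S RR=S
cmd 3: advance +23 → t=71, phase=(8,22,23,23) → FL=S FR=W RL=W RR=W
cmd 4: advance +14 → t=85, phase=(22,12,13,13) → FL=W FR=S RL=S RR=S

after cmd 1 (t=30): FL=S FR=S RL=S RR=S
after cmd 2 (t=48): FL=S FR=W RL=S RR=S
after cmd 3 (t=71): FL=S FR=W RL=W RR=W
after cmd 4 (t=85): FL=W FR=S RL=S RR=S


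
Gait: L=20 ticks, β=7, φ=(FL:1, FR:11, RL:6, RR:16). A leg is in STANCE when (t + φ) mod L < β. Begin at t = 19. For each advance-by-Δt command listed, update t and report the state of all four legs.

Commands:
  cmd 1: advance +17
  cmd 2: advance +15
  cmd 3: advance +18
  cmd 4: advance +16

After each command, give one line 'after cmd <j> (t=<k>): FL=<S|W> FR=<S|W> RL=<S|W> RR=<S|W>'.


start t=19: FL=S FR=W RL=S RR=W
cmd 1: advance +17 → t=36, phase=(17,7,2,12) → FL=W FR=W RL=S RR=W
cmd 2: advance +15 → t=51, phase=(12,2,17,7) → FL=W FR=S RL=W RR=W
cmd 3: advance +18 → t=69, phase=(10,0,15,5) → FL=W FR=S RL=W RR=S
cmd 4: advance +16 → t=85, phase=(6,16,11,1) → FL=S FR=W RL=W RR=S

after cmd 1 (t=36): FL=W FR=W RL=S RR=W
after cmd 2 (t=51): FL=W FR=S RL=W RR=W
after cmd 3 (t=69): FL=W FR=S RL=W RR=S
after cmd 4 (t=85): FL=S FR=W RL=W RR=S


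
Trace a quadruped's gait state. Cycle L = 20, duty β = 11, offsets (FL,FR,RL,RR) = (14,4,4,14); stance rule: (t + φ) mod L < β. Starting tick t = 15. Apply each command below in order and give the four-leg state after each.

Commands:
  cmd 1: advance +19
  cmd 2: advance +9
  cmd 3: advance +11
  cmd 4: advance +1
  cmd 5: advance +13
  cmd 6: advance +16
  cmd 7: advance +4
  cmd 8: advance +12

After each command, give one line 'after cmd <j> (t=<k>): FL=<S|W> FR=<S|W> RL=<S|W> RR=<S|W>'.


after cmd 1 (t=34): FL=S FR=W RL=W RR=S
after cmd 2 (t=43): FL=W FR=S RL=S RR=W
after cmd 3 (t=54): FL=S FR=W RL=W RR=S
after cmd 4 (t=55): FL=S FR=W RL=W RR=S
after cmd 5 (t=68): FL=S FR=W RL=W RR=S
after cmd 6 (t=84): FL=W FR=S RL=S RR=W
after cmd 7 (t=88): FL=S FR=W RL=W RR=S
after cmd 8 (t=100): FL=W FR=S RL=S RR=W

start t=15: FL=S FR=W RL=W RR=S
cmd 1: advance +19 → t=34, phase=(8,18,18,8) → FL=S FR=W RL=W RR=S
cmd 2: advance +9 → t=43, phase=(17,7,7,17) → FL=W FR=S RL=S RR=W
cmd 3: advance +11 → t=54, phase=(8,18,18,8) → FL=S FR=W RL=W RR=S
cmd 4: advance +1 → t=55, phase=(9,19,19,9) → FL=S FR=W RL=W RR=S
cmd 5: advance +13 → t=68, phase=(2,12,12,2) → FL=S FR=W RL=W RR=S
cmd 6: advance +16 → t=84, phase=(18,8,8,18) → FL=W FR=S RL=S RR=W
cmd 7: advance +4 → t=88, phase=(2,12,12,2) → FL=S FR=W RL=W RR=S
cmd 8: advance +12 → t=100, phase=(14,4,4,14) → FL=W FR=S RL=S RR=W


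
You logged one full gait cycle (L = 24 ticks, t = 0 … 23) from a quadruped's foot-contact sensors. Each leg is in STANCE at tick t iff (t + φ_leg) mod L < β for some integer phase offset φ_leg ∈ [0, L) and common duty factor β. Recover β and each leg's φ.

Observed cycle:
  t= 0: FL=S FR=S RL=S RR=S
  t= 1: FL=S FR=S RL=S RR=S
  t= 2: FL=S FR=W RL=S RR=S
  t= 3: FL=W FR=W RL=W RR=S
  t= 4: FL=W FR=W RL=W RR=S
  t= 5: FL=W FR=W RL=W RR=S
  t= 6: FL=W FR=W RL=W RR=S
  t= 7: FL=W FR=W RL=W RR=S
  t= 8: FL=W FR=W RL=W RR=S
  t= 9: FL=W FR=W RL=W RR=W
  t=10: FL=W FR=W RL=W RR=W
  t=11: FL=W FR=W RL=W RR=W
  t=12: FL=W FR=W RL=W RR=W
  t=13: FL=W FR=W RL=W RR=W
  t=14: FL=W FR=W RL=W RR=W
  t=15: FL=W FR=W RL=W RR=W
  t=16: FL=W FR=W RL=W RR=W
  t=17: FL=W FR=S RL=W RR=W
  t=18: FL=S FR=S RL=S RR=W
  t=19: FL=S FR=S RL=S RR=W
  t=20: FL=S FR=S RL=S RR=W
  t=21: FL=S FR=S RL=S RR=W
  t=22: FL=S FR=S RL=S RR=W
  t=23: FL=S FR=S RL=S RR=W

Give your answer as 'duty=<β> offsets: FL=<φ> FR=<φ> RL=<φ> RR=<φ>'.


duty β = stance ticks per leg = 9
FL: stance ticks = 9; W→S at t=18 → φ=6
FR: stance ticks = 9; W→S at t=17 → φ=7
RL: stance ticks = 9; W→S at t=18 → φ=6
RR: stance ticks = 9; W→S at t=0 → φ=0

duty=9 offsets: FL=6 FR=7 RL=6 RR=0


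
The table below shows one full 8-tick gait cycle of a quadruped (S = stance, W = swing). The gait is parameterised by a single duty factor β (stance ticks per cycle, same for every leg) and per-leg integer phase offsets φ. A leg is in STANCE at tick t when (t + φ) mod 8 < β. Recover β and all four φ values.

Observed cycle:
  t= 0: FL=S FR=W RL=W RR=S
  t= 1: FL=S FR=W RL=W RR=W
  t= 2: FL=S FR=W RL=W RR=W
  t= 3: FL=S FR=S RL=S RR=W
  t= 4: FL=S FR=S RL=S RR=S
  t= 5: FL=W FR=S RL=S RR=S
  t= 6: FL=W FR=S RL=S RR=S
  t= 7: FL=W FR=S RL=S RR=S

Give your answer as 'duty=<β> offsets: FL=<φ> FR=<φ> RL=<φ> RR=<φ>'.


duty β = stance ticks per leg = 5
FL: stance ticks = 5; W→S at t=0 → φ=0
FR: stance ticks = 5; W→S at t=3 → φ=5
RL: stance ticks = 5; W→S at t=3 → φ=5
RR: stance ticks = 5; W→S at t=4 → φ=4

duty=5 offsets: FL=0 FR=5 RL=5 RR=4


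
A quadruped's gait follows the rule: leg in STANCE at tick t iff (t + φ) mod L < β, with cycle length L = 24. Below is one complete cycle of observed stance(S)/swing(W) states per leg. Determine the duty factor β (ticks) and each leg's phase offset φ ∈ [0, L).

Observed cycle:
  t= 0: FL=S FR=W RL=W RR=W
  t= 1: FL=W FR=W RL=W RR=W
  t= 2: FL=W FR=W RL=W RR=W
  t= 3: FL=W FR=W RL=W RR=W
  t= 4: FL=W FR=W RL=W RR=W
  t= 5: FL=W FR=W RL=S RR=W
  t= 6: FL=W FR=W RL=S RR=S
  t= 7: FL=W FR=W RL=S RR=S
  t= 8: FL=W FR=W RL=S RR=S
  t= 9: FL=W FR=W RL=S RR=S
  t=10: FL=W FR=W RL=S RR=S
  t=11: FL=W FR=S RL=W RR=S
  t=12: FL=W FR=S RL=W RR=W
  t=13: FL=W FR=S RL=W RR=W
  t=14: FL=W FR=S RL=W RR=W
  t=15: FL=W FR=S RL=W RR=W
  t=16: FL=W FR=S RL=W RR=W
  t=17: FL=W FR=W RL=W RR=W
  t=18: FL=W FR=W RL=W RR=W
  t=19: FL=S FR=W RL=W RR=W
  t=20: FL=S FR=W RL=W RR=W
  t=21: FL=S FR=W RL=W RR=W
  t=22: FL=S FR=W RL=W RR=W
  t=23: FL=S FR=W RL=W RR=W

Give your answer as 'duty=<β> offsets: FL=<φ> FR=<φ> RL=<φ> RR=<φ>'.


duty β = stance ticks per leg = 6
FL: stance ticks = 6; W→S at t=19 → φ=5
FR: stance ticks = 6; W→S at t=11 → φ=13
RL: stance ticks = 6; W→S at t=5 → φ=19
RR: stance ticks = 6; W→S at t=6 → φ=18

duty=6 offsets: FL=5 FR=13 RL=19 RR=18


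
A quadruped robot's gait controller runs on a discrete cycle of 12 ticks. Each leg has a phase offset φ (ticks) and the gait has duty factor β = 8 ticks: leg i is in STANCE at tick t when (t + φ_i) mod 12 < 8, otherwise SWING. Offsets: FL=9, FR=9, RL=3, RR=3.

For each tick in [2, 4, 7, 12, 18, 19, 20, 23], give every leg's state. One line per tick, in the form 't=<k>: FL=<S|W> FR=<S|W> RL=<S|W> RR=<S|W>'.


t=2: FL=W FR=W RL=S RR=S
t=4: FL=S FR=S RL=S RR=S
t=7: FL=S FR=S RL=W RR=W
t=12: FL=W FR=W RL=S RR=S
t=18: FL=S FR=S RL=W RR=W
t=19: FL=S FR=S RL=W RR=W
t=20: FL=S FR=S RL=W RR=W
t=23: FL=W FR=W RL=S RR=S

t=2: phase=(11,11,5,5) vs β=8 → FL=W FR=W RL=S RR=S
t=4: phase=(1,1,7,7) vs β=8 → FL=S FR=S RL=S RR=S
t=7: phase=(4,4,10,10) vs β=8 → FL=S FR=S RL=W RR=W
t=12: phase=(9,9,3,3) vs β=8 → FL=W FR=W RL=S RR=S
t=18: phase=(3,3,9,9) vs β=8 → FL=S FR=S RL=W RR=W
t=19: phase=(4,4,10,10) vs β=8 → FL=S FR=S RL=W RR=W
t=20: phase=(5,5,11,11) vs β=8 → FL=S FR=S RL=W RR=W
t=23: phase=(8,8,2,2) vs β=8 → FL=W FR=W RL=S RR=S


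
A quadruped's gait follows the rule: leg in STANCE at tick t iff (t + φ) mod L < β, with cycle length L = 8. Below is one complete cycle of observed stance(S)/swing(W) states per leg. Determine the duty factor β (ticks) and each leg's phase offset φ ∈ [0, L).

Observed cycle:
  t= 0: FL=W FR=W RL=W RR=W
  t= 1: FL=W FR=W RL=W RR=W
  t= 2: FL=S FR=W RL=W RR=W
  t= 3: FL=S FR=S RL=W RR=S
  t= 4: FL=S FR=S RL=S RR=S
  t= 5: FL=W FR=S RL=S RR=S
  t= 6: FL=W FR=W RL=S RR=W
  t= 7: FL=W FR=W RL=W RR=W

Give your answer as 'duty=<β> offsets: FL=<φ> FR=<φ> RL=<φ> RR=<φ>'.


duty β = stance ticks per leg = 3
FL: stance ticks = 3; W→S at t=2 → φ=6
FR: stance ticks = 3; W→S at t=3 → φ=5
RL: stance ticks = 3; W→S at t=4 → φ=4
RR: stance ticks = 3; W→S at t=3 → φ=5

duty=3 offsets: FL=6 FR=5 RL=4 RR=5


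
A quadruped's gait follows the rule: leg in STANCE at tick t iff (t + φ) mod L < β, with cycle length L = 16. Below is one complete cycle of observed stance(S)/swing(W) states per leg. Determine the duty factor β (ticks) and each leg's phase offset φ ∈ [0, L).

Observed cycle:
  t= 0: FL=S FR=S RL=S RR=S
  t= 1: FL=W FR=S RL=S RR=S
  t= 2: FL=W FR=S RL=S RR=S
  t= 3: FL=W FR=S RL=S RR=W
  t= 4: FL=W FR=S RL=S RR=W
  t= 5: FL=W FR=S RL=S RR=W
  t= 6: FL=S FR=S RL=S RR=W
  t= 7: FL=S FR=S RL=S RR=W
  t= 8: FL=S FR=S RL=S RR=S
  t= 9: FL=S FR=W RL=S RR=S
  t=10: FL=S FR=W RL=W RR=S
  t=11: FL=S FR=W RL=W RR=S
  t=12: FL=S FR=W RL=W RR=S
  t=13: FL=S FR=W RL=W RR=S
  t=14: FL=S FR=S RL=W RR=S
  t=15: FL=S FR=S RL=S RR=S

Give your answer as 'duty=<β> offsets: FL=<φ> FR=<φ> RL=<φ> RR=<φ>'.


duty β = stance ticks per leg = 11
FL: stance ticks = 11; W→S at t=6 → φ=10
FR: stance ticks = 11; W→S at t=14 → φ=2
RL: stance ticks = 11; W→S at t=15 → φ=1
RR: stance ticks = 11; W→S at t=8 → φ=8

duty=11 offsets: FL=10 FR=2 RL=1 RR=8


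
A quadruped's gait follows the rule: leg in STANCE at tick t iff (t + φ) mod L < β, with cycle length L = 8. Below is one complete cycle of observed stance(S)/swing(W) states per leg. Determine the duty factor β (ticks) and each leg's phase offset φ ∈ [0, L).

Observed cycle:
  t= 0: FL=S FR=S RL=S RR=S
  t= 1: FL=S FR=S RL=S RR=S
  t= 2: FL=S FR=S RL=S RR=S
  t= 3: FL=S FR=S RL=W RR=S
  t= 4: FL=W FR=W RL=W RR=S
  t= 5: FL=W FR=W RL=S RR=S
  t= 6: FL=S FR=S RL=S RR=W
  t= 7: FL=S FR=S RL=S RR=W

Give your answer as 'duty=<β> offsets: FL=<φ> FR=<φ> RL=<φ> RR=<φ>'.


duty=6 offsets: FL=2 FR=2 RL=3 RR=0

duty β = stance ticks per leg = 6
FL: stance ticks = 6; W→S at t=6 → φ=2
FR: stance ticks = 6; W→S at t=6 → φ=2
RL: stance ticks = 6; W→S at t=5 → φ=3
RR: stance ticks = 6; W→S at t=0 → φ=0


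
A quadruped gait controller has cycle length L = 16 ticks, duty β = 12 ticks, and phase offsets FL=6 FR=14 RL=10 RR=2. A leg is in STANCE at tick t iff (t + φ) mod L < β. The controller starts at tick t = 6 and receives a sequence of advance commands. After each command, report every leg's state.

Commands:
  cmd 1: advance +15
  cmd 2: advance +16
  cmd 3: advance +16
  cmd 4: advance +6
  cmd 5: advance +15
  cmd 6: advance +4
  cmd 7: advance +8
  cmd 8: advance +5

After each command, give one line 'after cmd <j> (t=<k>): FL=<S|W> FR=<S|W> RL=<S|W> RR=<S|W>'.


start t=6: FL=W FR=S RL=S RR=S
cmd 1: advance +15 → t=21, phase=(11,3,15,7) → FL=S FR=S RL=W RR=S
cmd 2: advance +16 → t=37, phase=(11,3,15,7) → FL=S FR=S RL=W RR=S
cmd 3: advance +16 → t=53, phase=(11,3,15,7) → FL=S FR=S RL=W RR=S
cmd 4: advance +6 → t=59, phase=(1,9,5,13) → FL=S FR=S RL=S RR=W
cmd 5: advance +15 → t=74, phase=(0,8,4,12) → FL=S FR=S RL=S RR=W
cmd 6: advance +4 → t=78, phase=(4,12,8,0) → FL=S FR=W RL=S RR=S
cmd 7: advance +8 → t=86, phase=(12,4,0,8) → FL=W FR=S RL=S RR=S
cmd 8: advance +5 → t=91, phase=(1,9,5,13) → FL=S FR=S RL=S RR=W

after cmd 1 (t=21): FL=S FR=S RL=W RR=S
after cmd 2 (t=37): FL=S FR=S RL=W RR=S
after cmd 3 (t=53): FL=S FR=S RL=W RR=S
after cmd 4 (t=59): FL=S FR=S RL=S RR=W
after cmd 5 (t=74): FL=S FR=S RL=S RR=W
after cmd 6 (t=78): FL=S FR=W RL=S RR=S
after cmd 7 (t=86): FL=W FR=S RL=S RR=S
after cmd 8 (t=91): FL=S FR=S RL=S RR=W


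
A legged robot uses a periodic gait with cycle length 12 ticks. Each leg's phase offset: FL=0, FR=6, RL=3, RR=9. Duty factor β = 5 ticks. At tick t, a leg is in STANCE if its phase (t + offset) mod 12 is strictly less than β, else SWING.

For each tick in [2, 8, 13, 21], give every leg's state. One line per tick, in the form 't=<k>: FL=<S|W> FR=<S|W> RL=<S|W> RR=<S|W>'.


t=2: FL=S FR=W RL=W RR=W
t=8: FL=W FR=S RL=W RR=W
t=13: FL=S FR=W RL=S RR=W
t=21: FL=W FR=S RL=S RR=W

t=2: phase=(2,8,5,11) vs β=5 → FL=S FR=W RL=W RR=W
t=8: phase=(8,2,11,5) vs β=5 → FL=W FR=S RL=W RR=W
t=13: phase=(1,7,4,10) vs β=5 → FL=S FR=W RL=S RR=W
t=21: phase=(9,3,0,6) vs β=5 → FL=W FR=S RL=S RR=W


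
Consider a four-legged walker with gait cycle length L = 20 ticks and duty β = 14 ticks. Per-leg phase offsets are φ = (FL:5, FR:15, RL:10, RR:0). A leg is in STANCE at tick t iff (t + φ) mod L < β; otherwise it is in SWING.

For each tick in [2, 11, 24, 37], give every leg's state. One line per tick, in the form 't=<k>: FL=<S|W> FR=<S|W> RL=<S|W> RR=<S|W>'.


t=2: FL=S FR=W RL=S RR=S
t=11: FL=W FR=S RL=S RR=S
t=24: FL=S FR=W RL=W RR=S
t=37: FL=S FR=S RL=S RR=W

t=2: phase=(7,17,12,2) vs β=14 → FL=S FR=W RL=S RR=S
t=11: phase=(16,6,1,11) vs β=14 → FL=W FR=S RL=S RR=S
t=24: phase=(9,19,14,4) vs β=14 → FL=S FR=W RL=W RR=S
t=37: phase=(2,12,7,17) vs β=14 → FL=S FR=S RL=S RR=W


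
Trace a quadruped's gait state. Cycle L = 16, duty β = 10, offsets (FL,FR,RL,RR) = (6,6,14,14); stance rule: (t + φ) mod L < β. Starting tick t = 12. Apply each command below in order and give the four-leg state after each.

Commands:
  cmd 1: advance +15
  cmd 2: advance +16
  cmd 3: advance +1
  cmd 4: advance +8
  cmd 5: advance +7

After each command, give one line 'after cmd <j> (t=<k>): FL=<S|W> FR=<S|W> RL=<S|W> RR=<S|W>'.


after cmd 1 (t=27): FL=S FR=S RL=S RR=S
after cmd 2 (t=43): FL=S FR=S RL=S RR=S
after cmd 3 (t=44): FL=S FR=S RL=W RR=W
after cmd 4 (t=52): FL=W FR=W RL=S RR=S
after cmd 5 (t=59): FL=S FR=S RL=S RR=S

start t=12: FL=S FR=S RL=W RR=W
cmd 1: advance +15 → t=27, phase=(1,1,9,9) → FL=S FR=S RL=S RR=S
cmd 2: advance +16 → t=43, phase=(1,1,9,9) → FL=S FR=S RL=S RR=S
cmd 3: advance +1 → t=44, phase=(2,2,10,10) → FL=S FR=S RL=W RR=W
cmd 4: advance +8 → t=52, phase=(10,10,2,2) → FL=W FR=W RL=S RR=S
cmd 5: advance +7 → t=59, phase=(1,1,9,9) → FL=S FR=S RL=S RR=S


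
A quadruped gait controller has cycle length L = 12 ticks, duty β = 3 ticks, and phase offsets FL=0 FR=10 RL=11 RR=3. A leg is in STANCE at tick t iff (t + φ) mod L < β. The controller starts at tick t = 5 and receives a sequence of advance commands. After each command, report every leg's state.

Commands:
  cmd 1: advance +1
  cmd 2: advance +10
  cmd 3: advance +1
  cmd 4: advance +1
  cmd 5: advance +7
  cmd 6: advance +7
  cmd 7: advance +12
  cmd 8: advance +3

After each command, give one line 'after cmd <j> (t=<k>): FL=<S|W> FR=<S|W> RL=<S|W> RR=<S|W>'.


start t=5: FL=W FR=W RL=W RR=W
cmd 1: advance +1 → t=6, phase=(6,4,5,9) → FL=W FR=W RL=W RR=W
cmd 2: advance +10 → t=16, phase=(4,2,3,7) → FL=W FR=S RL=W RR=W
cmd 3: advance +1 → t=17, phase=(5,3,4,8) → FL=W FR=W RL=W RR=W
cmd 4: advance +1 → t=18, phase=(6,4,5,9) → FL=W FR=W RL=W RR=W
cmd 5: advance +7 → t=25, phase=(1,11,0,4) → FL=S FR=W RL=S RR=W
cmd 6: advance +7 → t=32, phase=(8,6,7,11) → FL=W FR=W RL=W RR=W
cmd 7: advance +12 → t=44, phase=(8,6,7,11) → FL=W FR=W RL=W RR=W
cmd 8: advance +3 → t=47, phase=(11,9,10,2) → FL=W FR=W RL=W RR=S

after cmd 1 (t=6): FL=W FR=W RL=W RR=W
after cmd 2 (t=16): FL=W FR=S RL=W RR=W
after cmd 3 (t=17): FL=W FR=W RL=W RR=W
after cmd 4 (t=18): FL=W FR=W RL=W RR=W
after cmd 5 (t=25): FL=S FR=W RL=S RR=W
after cmd 6 (t=32): FL=W FR=W RL=W RR=W
after cmd 7 (t=44): FL=W FR=W RL=W RR=W
after cmd 8 (t=47): FL=W FR=W RL=W RR=S


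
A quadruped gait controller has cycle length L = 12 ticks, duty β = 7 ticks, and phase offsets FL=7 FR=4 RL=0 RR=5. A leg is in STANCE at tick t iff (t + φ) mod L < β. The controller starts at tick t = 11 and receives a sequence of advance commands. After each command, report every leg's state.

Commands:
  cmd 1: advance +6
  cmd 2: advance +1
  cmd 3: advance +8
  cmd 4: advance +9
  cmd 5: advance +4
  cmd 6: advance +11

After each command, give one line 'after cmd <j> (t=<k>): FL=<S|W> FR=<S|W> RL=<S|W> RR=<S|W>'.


after cmd 1 (t=17): FL=S FR=W RL=S RR=W
after cmd 2 (t=18): FL=S FR=W RL=S RR=W
after cmd 3 (t=26): FL=W FR=S RL=S RR=W
after cmd 4 (t=35): FL=S FR=S RL=W RR=S
after cmd 5 (t=39): FL=W FR=W RL=S RR=W
after cmd 6 (t=50): FL=W FR=S RL=S RR=W

start t=11: FL=S FR=S RL=W RR=S
cmd 1: advance +6 → t=17, phase=(0,9,5,10) → FL=S FR=W RL=S RR=W
cmd 2: advance +1 → t=18, phase=(1,10,6,11) → FL=S FR=W RL=S RR=W
cmd 3: advance +8 → t=26, phase=(9,6,2,7) → FL=W FR=S RL=S RR=W
cmd 4: advance +9 → t=35, phase=(6,3,11,4) → FL=S FR=S RL=W RR=S
cmd 5: advance +4 → t=39, phase=(10,7,3,8) → FL=W FR=W RL=S RR=W
cmd 6: advance +11 → t=50, phase=(9,6,2,7) → FL=W FR=S RL=S RR=W


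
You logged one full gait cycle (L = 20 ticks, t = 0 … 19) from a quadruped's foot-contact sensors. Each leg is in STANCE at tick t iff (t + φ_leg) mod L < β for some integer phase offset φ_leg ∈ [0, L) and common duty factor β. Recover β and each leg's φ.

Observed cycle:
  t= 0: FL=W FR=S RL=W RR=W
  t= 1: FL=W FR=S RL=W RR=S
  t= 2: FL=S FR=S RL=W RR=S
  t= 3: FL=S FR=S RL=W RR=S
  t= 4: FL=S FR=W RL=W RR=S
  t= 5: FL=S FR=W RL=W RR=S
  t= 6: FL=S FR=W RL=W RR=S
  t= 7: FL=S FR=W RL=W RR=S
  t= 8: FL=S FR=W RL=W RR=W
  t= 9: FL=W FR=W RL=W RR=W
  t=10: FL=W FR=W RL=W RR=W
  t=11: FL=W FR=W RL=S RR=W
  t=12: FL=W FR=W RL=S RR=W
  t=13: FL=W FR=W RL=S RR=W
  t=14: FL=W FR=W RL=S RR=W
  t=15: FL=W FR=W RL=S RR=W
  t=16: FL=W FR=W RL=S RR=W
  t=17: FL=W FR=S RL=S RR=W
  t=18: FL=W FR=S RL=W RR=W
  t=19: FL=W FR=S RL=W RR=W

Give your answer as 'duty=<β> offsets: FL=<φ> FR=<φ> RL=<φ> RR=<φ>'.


duty β = stance ticks per leg = 7
FL: stance ticks = 7; W→S at t=2 → φ=18
FR: stance ticks = 7; W→S at t=17 → φ=3
RL: stance ticks = 7; W→S at t=11 → φ=9
RR: stance ticks = 7; W→S at t=1 → φ=19

duty=7 offsets: FL=18 FR=3 RL=9 RR=19


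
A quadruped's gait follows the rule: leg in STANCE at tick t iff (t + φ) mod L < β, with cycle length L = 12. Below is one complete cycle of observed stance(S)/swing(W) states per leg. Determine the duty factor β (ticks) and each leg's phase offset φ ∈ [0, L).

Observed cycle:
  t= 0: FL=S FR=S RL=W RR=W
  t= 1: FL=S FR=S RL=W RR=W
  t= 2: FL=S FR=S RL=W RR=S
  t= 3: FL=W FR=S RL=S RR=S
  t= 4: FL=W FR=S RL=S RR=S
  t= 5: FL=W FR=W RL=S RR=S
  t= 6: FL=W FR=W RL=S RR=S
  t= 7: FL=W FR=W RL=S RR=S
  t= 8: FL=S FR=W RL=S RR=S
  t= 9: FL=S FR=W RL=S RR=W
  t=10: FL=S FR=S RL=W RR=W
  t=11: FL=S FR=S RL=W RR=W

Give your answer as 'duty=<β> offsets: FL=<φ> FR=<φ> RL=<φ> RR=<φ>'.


duty β = stance ticks per leg = 7
FL: stance ticks = 7; W→S at t=8 → φ=4
FR: stance ticks = 7; W→S at t=10 → φ=2
RL: stance ticks = 7; W→S at t=3 → φ=9
RR: stance ticks = 7; W→S at t=2 → φ=10

duty=7 offsets: FL=4 FR=2 RL=9 RR=10


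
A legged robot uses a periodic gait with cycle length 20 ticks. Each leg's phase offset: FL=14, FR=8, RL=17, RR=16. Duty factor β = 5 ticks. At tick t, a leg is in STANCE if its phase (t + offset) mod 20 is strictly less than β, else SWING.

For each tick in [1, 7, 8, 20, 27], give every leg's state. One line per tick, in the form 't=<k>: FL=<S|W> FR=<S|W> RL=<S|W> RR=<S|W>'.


t=1: phase=(15,9,18,17) vs β=5 → FL=W FR=W RL=W RR=W
t=7: phase=(1,15,4,3) vs β=5 → FL=S FR=W RL=S RR=S
t=8: phase=(2,16,5,4) vs β=5 → FL=S FR=W RL=W RR=S
t=20: phase=(14,8,17,16) vs β=5 → FL=W FR=W RL=W RR=W
t=27: phase=(1,15,4,3) vs β=5 → FL=S FR=W RL=S RR=S

t=1: FL=W FR=W RL=W RR=W
t=7: FL=S FR=W RL=S RR=S
t=8: FL=S FR=W RL=W RR=S
t=20: FL=W FR=W RL=W RR=W
t=27: FL=S FR=W RL=S RR=S


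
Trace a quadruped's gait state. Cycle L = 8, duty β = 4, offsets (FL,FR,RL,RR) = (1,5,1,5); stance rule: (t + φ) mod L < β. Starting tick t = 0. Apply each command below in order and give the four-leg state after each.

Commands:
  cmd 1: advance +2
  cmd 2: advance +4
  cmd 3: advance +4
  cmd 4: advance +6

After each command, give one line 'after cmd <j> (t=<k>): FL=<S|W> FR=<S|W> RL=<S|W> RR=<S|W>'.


start t=0: FL=S FR=W RL=S RR=W
cmd 1: advance +2 → t=2, phase=(3,7,3,7) → FL=S FR=W RL=S RR=W
cmd 2: advance +4 → t=6, phase=(7,3,7,3) → FL=W FR=S RL=W RR=S
cmd 3: advance +4 → t=10, phase=(3,7,3,7) → FL=S FR=W RL=S RR=W
cmd 4: advance +6 → t=16, phase=(1,5,1,5) → FL=S FR=W RL=S RR=W

after cmd 1 (t=2): FL=S FR=W RL=S RR=W
after cmd 2 (t=6): FL=W FR=S RL=W RR=S
after cmd 3 (t=10): FL=S FR=W RL=S RR=W
after cmd 4 (t=16): FL=S FR=W RL=S RR=W


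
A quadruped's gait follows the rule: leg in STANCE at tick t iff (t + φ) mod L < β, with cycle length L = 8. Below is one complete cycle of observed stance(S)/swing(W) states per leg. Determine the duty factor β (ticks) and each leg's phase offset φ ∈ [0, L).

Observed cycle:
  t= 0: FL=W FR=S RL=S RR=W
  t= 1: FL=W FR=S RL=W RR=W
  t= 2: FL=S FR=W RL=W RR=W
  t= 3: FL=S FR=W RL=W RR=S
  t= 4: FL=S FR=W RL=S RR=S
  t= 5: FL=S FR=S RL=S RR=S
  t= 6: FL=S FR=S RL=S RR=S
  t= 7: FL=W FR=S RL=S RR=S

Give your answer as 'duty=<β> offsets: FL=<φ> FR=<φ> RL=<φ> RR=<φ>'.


duty β = stance ticks per leg = 5
FL: stance ticks = 5; W→S at t=2 → φ=6
FR: stance ticks = 5; W→S at t=5 → φ=3
RL: stance ticks = 5; W→S at t=4 → φ=4
RR: stance ticks = 5; W→S at t=3 → φ=5

duty=5 offsets: FL=6 FR=3 RL=4 RR=5


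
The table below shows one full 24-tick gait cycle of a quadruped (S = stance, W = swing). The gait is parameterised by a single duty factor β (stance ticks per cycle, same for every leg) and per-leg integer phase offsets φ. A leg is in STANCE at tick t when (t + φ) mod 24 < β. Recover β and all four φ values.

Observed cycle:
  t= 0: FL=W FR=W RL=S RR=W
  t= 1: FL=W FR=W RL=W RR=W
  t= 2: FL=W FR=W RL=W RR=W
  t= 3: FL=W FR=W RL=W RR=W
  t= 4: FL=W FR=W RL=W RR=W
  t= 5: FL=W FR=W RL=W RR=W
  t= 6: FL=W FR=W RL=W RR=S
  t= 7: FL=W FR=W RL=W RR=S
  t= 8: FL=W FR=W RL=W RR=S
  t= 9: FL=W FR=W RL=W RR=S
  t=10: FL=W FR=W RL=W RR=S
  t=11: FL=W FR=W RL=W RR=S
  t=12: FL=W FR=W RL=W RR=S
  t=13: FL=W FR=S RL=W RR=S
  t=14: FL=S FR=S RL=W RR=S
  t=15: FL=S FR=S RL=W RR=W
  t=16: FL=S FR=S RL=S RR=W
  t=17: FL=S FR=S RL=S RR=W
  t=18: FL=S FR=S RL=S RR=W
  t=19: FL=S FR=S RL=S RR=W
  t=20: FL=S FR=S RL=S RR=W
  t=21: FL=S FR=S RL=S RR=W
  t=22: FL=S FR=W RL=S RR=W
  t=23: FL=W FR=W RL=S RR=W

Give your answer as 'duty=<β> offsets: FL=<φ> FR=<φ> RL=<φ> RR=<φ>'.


duty=9 offsets: FL=10 FR=11 RL=8 RR=18

duty β = stance ticks per leg = 9
FL: stance ticks = 9; W→S at t=14 → φ=10
FR: stance ticks = 9; W→S at t=13 → φ=11
RL: stance ticks = 9; W→S at t=16 → φ=8
RR: stance ticks = 9; W→S at t=6 → φ=18


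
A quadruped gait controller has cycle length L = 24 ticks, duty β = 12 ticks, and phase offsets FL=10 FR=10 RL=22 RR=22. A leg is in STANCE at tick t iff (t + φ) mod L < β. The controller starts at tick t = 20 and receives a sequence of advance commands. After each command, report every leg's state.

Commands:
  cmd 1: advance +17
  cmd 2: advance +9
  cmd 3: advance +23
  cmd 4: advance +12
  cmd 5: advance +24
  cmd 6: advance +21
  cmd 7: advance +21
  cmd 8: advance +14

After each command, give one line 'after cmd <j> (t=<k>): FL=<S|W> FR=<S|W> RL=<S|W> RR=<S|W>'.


start t=20: FL=S FR=S RL=W RR=W
cmd 1: advance +17 → t=37, phase=(23,23,11,11) → FL=W FR=W RL=S RR=S
cmd 2: advance +9 → t=46, phase=(8,8,20,20) → FL=S FR=S RL=W RR=W
cmd 3: advance +23 → t=69, phase=(7,7,19,19) → FL=S FR=S RL=W RR=W
cmd 4: advance +12 → t=81, phase=(19,19,7,7) → FL=W FR=W RL=S RR=S
cmd 5: advance +24 → t=105, phase=(19,19,7,7) → FL=W FR=W RL=S RR=S
cmd 6: advance +21 → t=126, phase=(16,16,4,4) → FL=W FR=W RL=S RR=S
cmd 7: advance +21 → t=147, phase=(13,13,1,1) → FL=W FR=W RL=S RR=S
cmd 8: advance +14 → t=161, phase=(3,3,15,15) → FL=S FR=S RL=W RR=W

after cmd 1 (t=37): FL=W FR=W RL=S RR=S
after cmd 2 (t=46): FL=S FR=S RL=W RR=W
after cmd 3 (t=69): FL=S FR=S RL=W RR=W
after cmd 4 (t=81): FL=W FR=W RL=S RR=S
after cmd 5 (t=105): FL=W FR=W RL=S RR=S
after cmd 6 (t=126): FL=W FR=W RL=S RR=S
after cmd 7 (t=147): FL=W FR=W RL=S RR=S
after cmd 8 (t=161): FL=S FR=S RL=W RR=W


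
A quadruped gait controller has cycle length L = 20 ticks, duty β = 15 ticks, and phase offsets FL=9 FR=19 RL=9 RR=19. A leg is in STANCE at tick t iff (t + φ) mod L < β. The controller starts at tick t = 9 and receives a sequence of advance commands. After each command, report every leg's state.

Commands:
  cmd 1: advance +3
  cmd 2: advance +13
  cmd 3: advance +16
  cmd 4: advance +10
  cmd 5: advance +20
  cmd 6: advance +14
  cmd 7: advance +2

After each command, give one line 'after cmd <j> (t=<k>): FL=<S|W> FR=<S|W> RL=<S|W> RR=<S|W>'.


after cmd 1 (t=12): FL=S FR=S RL=S RR=S
after cmd 2 (t=25): FL=S FR=S RL=S RR=S
after cmd 3 (t=41): FL=S FR=S RL=S RR=S
after cmd 4 (t=51): FL=S FR=S RL=S RR=S
after cmd 5 (t=71): FL=S FR=S RL=S RR=S
after cmd 6 (t=85): FL=S FR=S RL=S RR=S
after cmd 7 (t=87): FL=W FR=S RL=W RR=S

start t=9: FL=W FR=S RL=W RR=S
cmd 1: advance +3 → t=12, phase=(1,11,1,11) → FL=S FR=S RL=S RR=S
cmd 2: advance +13 → t=25, phase=(14,4,14,4) → FL=S FR=S RL=S RR=S
cmd 3: advance +16 → t=41, phase=(10,0,10,0) → FL=S FR=S RL=S RR=S
cmd 4: advance +10 → t=51, phase=(0,10,0,10) → FL=S FR=S RL=S RR=S
cmd 5: advance +20 → t=71, phase=(0,10,0,10) → FL=S FR=S RL=S RR=S
cmd 6: advance +14 → t=85, phase=(14,4,14,4) → FL=S FR=S RL=S RR=S
cmd 7: advance +2 → t=87, phase=(16,6,16,6) → FL=W FR=S RL=W RR=S
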